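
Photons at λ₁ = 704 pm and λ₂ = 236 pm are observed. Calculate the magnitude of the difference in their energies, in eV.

3490 eV

Using E = hc/λ: E₁ = 2.822e-16 J, E₂ = 8.417e-16 J.
|ΔE| = |2.822e-16 − 8.417e-16| = 5.60e-16 J = 3490 eV.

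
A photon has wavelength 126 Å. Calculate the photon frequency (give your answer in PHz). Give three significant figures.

23.8 PHz

Use c = 2.99792458 × 10^8 m/s.
Convert to SI: λ = 126 Å = 1.26 × 10^-8 m.
The photon relation is f = c/λ, giving f = 2.379 × 10^16 Hz.
Converting to PHz: f = 23.79 PHz ≈ 23.8 PHz.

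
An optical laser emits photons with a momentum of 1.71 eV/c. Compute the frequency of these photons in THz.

413 THz

In SI units: p = 1.71 eV/c = 9.1387 × 10^-28 kg·m/s.
For a photon f = pc/h, so f = 4.135 × 10^14 Hz.
Converting to THz: f = 413.5 THz ≈ 413 THz.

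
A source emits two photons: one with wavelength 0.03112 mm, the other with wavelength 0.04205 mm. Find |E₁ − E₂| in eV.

Using E = hc/λ: E₁ = 6.3832 × 10^-21 J, E₂ = 4.7240 × 10^-21 J.
|ΔE| = |6.3832 × 10^-21 − 4.7240 × 10^-21| = 1.66 × 10^-21 J = 0.0104 eV.

0.0104 eV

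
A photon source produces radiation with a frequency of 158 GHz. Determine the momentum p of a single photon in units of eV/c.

Use h = 6.62607015e-34 J·s, c = 2.99792458e8 m/s, 1 eV = 1.602176634e-19 J.
First convert: f = 158 GHz = 1.58e11 Hz.
For a photon p = hf/c, so p = 3.492e-31 kg·m/s.
Converting to eV/c: p = 6.534e-4 eV/c ≈ 6.53e-4 eV/c.

6.53e-4 eV/c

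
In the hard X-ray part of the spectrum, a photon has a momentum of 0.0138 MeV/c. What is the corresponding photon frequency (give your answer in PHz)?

3340 PHz

First convert: p = 0.0138 MeV/c = 7.3751e-24 kg·m/s.
Apply f = pc/h: f = 3.337e18 Hz.
Converting to PHz: f = 3337 PHz ≈ 3340 PHz.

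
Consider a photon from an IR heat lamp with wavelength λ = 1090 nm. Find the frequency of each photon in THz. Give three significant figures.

275 THz

Take c = 2.99792458·10^8 m/s.
In SI units: λ = 1090 nm = 1.09·10^-6 m.
Since f = c/λ for a photon, f = 2.750·10^14 Hz.
Converting to THz: f = 275.0 THz ≈ 275 THz.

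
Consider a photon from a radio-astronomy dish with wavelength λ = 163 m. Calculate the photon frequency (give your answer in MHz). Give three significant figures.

1.84 MHz

(c = 2.99792458e8 m/s.)
For a photon f = c/λ, so f = 1.839e6 Hz.
Converting to MHz: f = 1.839 MHz ≈ 1.84 MHz.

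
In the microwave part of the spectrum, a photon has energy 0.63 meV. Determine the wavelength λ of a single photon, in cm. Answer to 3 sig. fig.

First convert: E = 0.63 meV = 1.0094e-22 J.
For a photon λ = hc/E, so λ = 0.001968 m.
Converting to cm: λ = 0.1968 cm ≈ 0.197 cm.

0.197 cm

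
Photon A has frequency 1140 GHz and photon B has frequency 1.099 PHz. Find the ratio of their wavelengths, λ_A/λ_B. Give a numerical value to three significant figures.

964

λ_A = 2.630 × 10^-4 m (from frequency = 1140 GHz, via λ = c/f).
λ_B = 2.728 × 10^-7 m (from frequency = 1.099 PHz, via λ = c/f).
Ratio = 2.630 × 10^-4 / 2.728 × 10^-7 = 964.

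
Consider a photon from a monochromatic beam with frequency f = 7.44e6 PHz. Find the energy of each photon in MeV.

30.8 MeV

Take h = 6.62607015e-34 J·s, 1 eV = 1.602176634e-19 J.
First convert: f = 7.44e6 PHz = 7.44e21 Hz.
Since E = hf for a photon, E = 4.930e-12 J.
Converting to MeV: E = 30.77 MeV ≈ 30.8 MeV.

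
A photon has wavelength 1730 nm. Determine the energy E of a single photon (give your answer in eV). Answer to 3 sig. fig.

Use h = 6.62607015 × 10^-34 J·s, c = 2.99792458 × 10^8 m/s, 1 eV = 1.602176634 × 10^-19 J.
First convert: λ = 1730 nm = 1.73 × 10^-6 m.
The photon relation is E = hc/λ, giving E = 1.148 × 10^-19 J.
Converting to eV: E = 0.7167 eV ≈ 0.717 eV.

0.717 eV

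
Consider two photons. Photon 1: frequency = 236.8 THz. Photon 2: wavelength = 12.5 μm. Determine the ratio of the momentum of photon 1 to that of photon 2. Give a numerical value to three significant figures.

p_1 = 5.234 × 10^-28 kg·m/s (from frequency = 236.8 THz, via p = hf/c).
p_2 = 5.301 × 10^-29 kg·m/s (from wavelength = 12.5 μm, via p = h/λ).
Ratio = 5.234 × 10^-28 / 5.301 × 10^-29 = 9.87.

9.87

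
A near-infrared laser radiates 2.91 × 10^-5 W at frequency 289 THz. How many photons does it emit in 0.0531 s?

Total energy: E_total = P·t = 2.91 × 10^-5 × 0.0531 = 1.545 × 10^-6 J.
Per-photon energy: E = 1.915 × 10^-19 J.
N = E_total / E_photon = 8.07 × 10^12.

8.07 × 10^12 photons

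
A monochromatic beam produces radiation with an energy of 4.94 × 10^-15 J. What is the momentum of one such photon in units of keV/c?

30.8 keV/c

Take c = 2.99792458 × 10^8 m/s, 1 eV = 1.602176634 × 10^-19 J.
Apply p = E/c: p = 1.648 × 10^-23 kg·m/s.
Converting to keV/c: p = 30.83 keV/c ≈ 30.8 keV/c.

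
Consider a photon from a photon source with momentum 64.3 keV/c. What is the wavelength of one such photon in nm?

0.0193 nm

Convert to SI: p = 64.3 keV/c = 3.4364 × 10^-23 kg·m/s.
Apply λ = h/p: λ = 1.928 × 10^-11 m.
Converting to nm: λ = 0.01928 nm ≈ 0.0193 nm.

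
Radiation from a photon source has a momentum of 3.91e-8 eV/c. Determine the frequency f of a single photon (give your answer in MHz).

9.45 MHz

In SI units: p = 3.91e-8 eV/c = 2.0896e-35 kg·m/s.
Apply f = pc/h: f = 9.454e6 Hz.
Converting to MHz: f = 9.454 MHz ≈ 9.45 MHz.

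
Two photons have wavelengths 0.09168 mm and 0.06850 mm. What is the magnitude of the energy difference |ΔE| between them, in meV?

Using E = hc/λ: E₁ = 2.1667 × 10^-21 J, E₂ = 2.8999 × 10^-21 J.
|ΔE| = |2.1667 × 10^-21 − 2.8999 × 10^-21| = 7.33 × 10^-22 J = 4.58 meV.

4.58 meV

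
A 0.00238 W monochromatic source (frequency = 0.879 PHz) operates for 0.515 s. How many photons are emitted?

2.10e15 photons

Total energy: E_total = P·t = 0.00238 × 0.515 = 0.001226 J.
Per-photon energy: E = 5.824e-19 J.
N = E_total / E_photon = 2.10e15.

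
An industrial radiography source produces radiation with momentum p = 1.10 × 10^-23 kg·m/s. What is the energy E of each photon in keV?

The photon relation is E = pc, giving E = 3.298 × 10^-15 J.
Converting to keV: E = 20.58 keV ≈ 20.6 keV.

20.6 keV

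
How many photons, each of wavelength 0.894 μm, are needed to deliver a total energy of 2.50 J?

Per-photon energy: E = 2.222e-19 J (from wavelength = 0.894 μm).
N = E_total / E_photon = 2.50 J / 2.222e-19 J = 1.13e19.

1.13e19 photons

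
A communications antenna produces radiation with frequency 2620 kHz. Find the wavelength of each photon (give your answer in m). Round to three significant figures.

114 m

First convert: f = 2620 kHz = 2.62 × 10^6 Hz.
The photon relation is λ = c/f, giving λ = 114.4 m.
So λ ≈ 114 m.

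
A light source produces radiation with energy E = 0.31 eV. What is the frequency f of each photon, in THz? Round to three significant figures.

75.0 THz

In SI units: E = 0.31 eV = 4.9667·10^-20 J.
Since f = E/h for a photon, f = 7.496·10^13 Hz.
Converting to THz: f = 74.96 THz ≈ 75.0 THz.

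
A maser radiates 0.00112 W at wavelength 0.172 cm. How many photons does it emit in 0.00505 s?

4.90 × 10^16 photons

Total energy: E_total = P·t = 0.00112 × 0.00505 = 5.656 × 10^-6 J.
Per-photon energy: E = 1.155 × 10^-22 J.
N = E_total / E_photon = 4.90 × 10^16.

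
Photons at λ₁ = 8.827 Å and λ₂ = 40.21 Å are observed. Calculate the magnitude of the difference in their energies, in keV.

1.10 keV

Using E = hc/λ: E₁ = 2.2504 × 10^-16 J, E₂ = 4.9402 × 10^-17 J.
|ΔE| = |2.2504 × 10^-16 − 4.9402 × 10^-17| = 1.76 × 10^-16 J = 1.10 keV.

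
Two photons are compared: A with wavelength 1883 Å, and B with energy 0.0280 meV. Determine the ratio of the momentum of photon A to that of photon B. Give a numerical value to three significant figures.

2.35e5

p_A = 3.519e-27 kg·m/s (from wavelength = 1883 Å, via p = h/λ).
p_B = 1.496e-32 kg·m/s (from energy = 0.0280 meV, via p = E/c).
Ratio = 3.519e-27 / 1.496e-32 = 2.35e5.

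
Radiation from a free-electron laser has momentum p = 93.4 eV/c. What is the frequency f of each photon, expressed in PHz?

22.6 PHz

Use h = 6.62607015e-34 J·s, c = 2.99792458e8 m/s, 1 eV = 1.602176634e-19 J.
Convert to SI: p = 93.4 eV/c = 4.9916e-26 kg·m/s.
Apply f = pc/h: f = 2.258e16 Hz.
Converting to PHz: f = 22.58 PHz ≈ 22.6 PHz.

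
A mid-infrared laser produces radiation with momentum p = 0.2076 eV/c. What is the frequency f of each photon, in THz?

50.2 THz

Convert to SI: p = 0.2076 eV/c = 1.1095 × 10^-28 kg·m/s.
For a photon f = pc/h, so f = 5.020 × 10^13 Hz.
Converting to THz: f = 50.20 THz ≈ 50.2 THz.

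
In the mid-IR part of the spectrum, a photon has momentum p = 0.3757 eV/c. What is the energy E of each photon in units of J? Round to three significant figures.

6.02e-20 J

(c = 2.99792458e8 m/s, 1 eV = 1.602176634e-19 J.)
In SI units: p = 0.3757 eV/c = 2.0078e-28 kg·m/s.
Apply E = pc: E = 6.019e-20 J.
So E ≈ 6.02e-20 J.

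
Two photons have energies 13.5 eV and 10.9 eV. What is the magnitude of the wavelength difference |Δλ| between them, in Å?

Using λ = hc/E: λ₁ = 9.184 × 10^-8 m, λ₂ = 1.137 × 10^-7 m.
|Δλ| = |9.184 × 10^-8 − 1.137 × 10^-7| = 2.19 × 10^-8 m = 219 Å.

219 Å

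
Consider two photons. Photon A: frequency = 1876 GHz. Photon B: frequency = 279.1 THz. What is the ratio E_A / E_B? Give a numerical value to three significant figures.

6.72e-3

E_A = 1.243e-21 J (from frequency = 1876 GHz, via E = hf).
E_B = 1.849e-19 J (from frequency = 279.1 THz, via E = hf).
Ratio = 1.243e-21 / 1.849e-19 = 6.72e-3.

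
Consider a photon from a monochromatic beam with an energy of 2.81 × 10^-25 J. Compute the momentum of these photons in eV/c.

1.75 × 10^-6 eV/c

The photon relation is p = E/c, giving p = 9.373 × 10^-34 kg·m/s.
Converting to eV/c: p = 1.754 × 10^-6 eV/c ≈ 1.75 × 10^-6 eV/c.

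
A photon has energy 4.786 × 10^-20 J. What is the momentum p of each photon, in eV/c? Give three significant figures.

Use c = 2.99792458 × 10^8 m/s, 1 eV = 1.602176634 × 10^-19 J.
The photon relation is p = E/c, giving p = 1.596 × 10^-28 kg·m/s.
Converting to eV/c: p = 0.2987 eV/c ≈ 0.299 eV/c.

0.299 eV/c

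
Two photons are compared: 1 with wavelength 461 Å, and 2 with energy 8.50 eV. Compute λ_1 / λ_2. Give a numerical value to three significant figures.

λ_1 = 4.610e-8 m (from wavelength = 461 Å, via λ given directly).
λ_2 = 1.459e-7 m (from energy = 8.50 eV, via λ = hc/E).
Ratio = 4.610e-8 / 1.459e-7 = 0.316.

0.316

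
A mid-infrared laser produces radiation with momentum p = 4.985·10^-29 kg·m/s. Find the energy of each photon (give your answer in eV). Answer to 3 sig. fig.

0.0933 eV

Use c = 2.99792458·10^8 m/s, 1 eV = 1.602176634·10^-19 J.
The photon relation is E = pc, giving E = 1.494·10^-20 J.
Converting to eV: E = 0.09328 eV ≈ 0.0933 eV.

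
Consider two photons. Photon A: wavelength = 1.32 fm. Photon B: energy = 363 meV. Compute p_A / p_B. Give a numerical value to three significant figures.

2.59·10^9

p_A = 5.020·10^-19 kg·m/s (from wavelength = 1.32 fm, via p = h/λ).
p_B = 1.940·10^-28 kg·m/s (from energy = 363 meV, via p = E/c).
Ratio = 5.020·10^-19 / 1.940·10^-28 = 2.59·10^9.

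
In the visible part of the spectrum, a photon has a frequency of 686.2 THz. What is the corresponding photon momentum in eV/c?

Use h = 6.62607015e-34 J·s, c = 2.99792458e8 m/s, 1 eV = 1.602176634e-19 J.
First convert: f = 686.2 THz = 6.862e14 Hz.
For a photon p = hf/c, so p = 1.517e-27 kg·m/s.
Converting to eV/c: p = 2.838 eV/c ≈ 2.84 eV/c.

2.84 eV/c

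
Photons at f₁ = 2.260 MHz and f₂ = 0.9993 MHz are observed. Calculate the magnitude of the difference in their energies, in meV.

5.21 × 10^-6 meV

Using E = hf: E₁ = 1.4975 × 10^-27 J, E₂ = 6.6214 × 10^-28 J.
|ΔE| = |1.4975 × 10^-27 − 6.6214 × 10^-28| = 8.35 × 10^-28 J = 5.21 × 10^-6 meV.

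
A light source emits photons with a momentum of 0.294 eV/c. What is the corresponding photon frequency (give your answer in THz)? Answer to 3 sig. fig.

71.1 THz

(h = 6.62607015e-34 J·s, c = 2.99792458e8 m/s, 1 eV = 1.602176634e-19 J.)
In SI units: p = 0.294 eV/c = 1.5712e-28 kg·m/s.
For a photon f = pc/h, so f = 7.109e13 Hz.
Converting to THz: f = 71.09 THz ≈ 71.1 THz.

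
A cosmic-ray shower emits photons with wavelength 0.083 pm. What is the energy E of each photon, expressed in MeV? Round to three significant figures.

Use h = 6.62607015 × 10^-34 J·s, c = 2.99792458 × 10^8 m/s, 1 eV = 1.602176634 × 10^-19 J.
First convert: λ = 0.083 pm = 8.3 × 10^-14 m.
Since E = hc/λ for a photon, E = 2.393 × 10^-12 J.
Converting to MeV: E = 14.94 MeV ≈ 14.9 MeV.

14.9 MeV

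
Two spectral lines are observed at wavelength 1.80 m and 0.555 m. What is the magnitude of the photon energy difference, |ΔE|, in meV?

1.55·10^-3 meV

Using E = hc/λ: E₁ = 1.104·10^-25 J, E₂ = 3.579·10^-25 J.
|ΔE| = |1.104·10^-25 − 3.579·10^-25| = 2.48·10^-25 J = 1.55·10^-3 meV.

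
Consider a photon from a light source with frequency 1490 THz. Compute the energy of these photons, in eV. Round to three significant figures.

Convert to SI: f = 1490 THz = 1.49 × 10^15 Hz.
The photon relation is E = hf, giving E = 9.873 × 10^-19 J.
Converting to eV: E = 6.162 eV ≈ 6.16 eV.

6.16 eV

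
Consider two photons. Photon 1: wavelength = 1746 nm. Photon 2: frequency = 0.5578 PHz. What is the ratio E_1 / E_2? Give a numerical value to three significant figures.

E_1 = 1.138 × 10^-19 J (from wavelength = 1746 nm, via E = hc/λ).
E_2 = 3.696 × 10^-19 J (from frequency = 0.5578 PHz, via E = hf).
Ratio = 1.138 × 10^-19 / 3.696 × 10^-19 = 0.308.

0.308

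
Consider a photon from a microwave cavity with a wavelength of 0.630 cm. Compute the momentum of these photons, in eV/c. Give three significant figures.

Take h = 6.62607015e-34 J·s, c = 2.99792458e8 m/s, 1 eV = 1.602176634e-19 J.
First convert: λ = 0.630 cm = 0.00630 m.
Since p = h/λ for a photon, p = 1.052e-31 kg·m/s.
Converting to eV/c: p = 1.968e-4 eV/c ≈ 1.97e-4 eV/c.

1.97e-4 eV/c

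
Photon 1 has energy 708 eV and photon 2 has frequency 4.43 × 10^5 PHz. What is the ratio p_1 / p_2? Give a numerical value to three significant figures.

p_1 = 3.784 × 10^-25 kg·m/s (from energy = 708 eV, via p = E/c).
p_2 = 9.791 × 10^-22 kg·m/s (from frequency = 4.43 × 10^5 PHz, via p = hf/c).
Ratio = 3.784 × 10^-25 / 9.791 × 10^-22 = 3.86 × 10^-4.

3.86 × 10^-4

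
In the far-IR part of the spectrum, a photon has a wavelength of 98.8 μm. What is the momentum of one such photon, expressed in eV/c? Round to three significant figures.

0.0125 eV/c

Use h = 6.62607015e-34 J·s, c = 2.99792458e8 m/s, 1 eV = 1.602176634e-19 J.
First convert: λ = 98.8 μm = 9.88e-5 m.
Apply p = h/λ: p = 6.707e-30 kg·m/s.
Converting to eV/c: p = 0.01255 eV/c ≈ 0.0125 eV/c.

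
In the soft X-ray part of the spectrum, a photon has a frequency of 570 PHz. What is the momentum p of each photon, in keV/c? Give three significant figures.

2.36 keV/c

Use h = 6.62607015e-34 J·s, c = 2.99792458e8 m/s, 1 eV = 1.602176634e-19 J.
First convert: f = 570 PHz = 5.7e17 Hz.
Since p = hf/c for a photon, p = 1.260e-24 kg·m/s.
Converting to keV/c: p = 2.357 keV/c ≈ 2.36 keV/c.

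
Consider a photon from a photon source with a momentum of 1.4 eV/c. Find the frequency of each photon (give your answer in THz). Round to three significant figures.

339 THz

In SI units: p = 1.4 eV/c = 7.4820 × 10^-28 kg·m/s.
For a photon f = pc/h, so f = 3.385 × 10^14 Hz.
Converting to THz: f = 338.5 THz ≈ 339 THz.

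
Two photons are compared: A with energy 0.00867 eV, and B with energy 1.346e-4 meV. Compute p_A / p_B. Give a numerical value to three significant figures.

p_A = 4.633e-30 kg·m/s (from energy = 0.00867 eV, via p = E/c).
p_B = 7.193e-35 kg·m/s (from energy = 1.346e-4 meV, via p = E/c).
Ratio = 4.633e-30 / 7.193e-35 = 6.44e4.

6.44e4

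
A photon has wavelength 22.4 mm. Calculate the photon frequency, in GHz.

Use c = 2.99792458 × 10^8 m/s.
First convert: λ = 22.4 mm = 0.0224 m.
Since f = c/λ for a photon, f = 1.338 × 10^10 Hz.
Converting to GHz: f = 13.38 GHz ≈ 13.4 GHz.

13.4 GHz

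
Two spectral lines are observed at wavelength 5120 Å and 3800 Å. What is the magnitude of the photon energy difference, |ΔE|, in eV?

Using E = hc/λ: E₁ = 3.880 × 10^-19 J, E₂ = 5.227 × 10^-19 J.
|ΔE| = |3.880 × 10^-19 − 5.227 × 10^-19| = 1.35 × 10^-19 J = 0.841 eV.

0.841 eV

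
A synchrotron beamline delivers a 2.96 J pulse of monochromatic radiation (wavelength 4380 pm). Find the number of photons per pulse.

6.53e16 photons

Per-photon energy: E = 4.535e-17 J (from wavelength = 4380 pm).
N = E_total / E_photon = 2.96 J / 4.535e-17 J = 6.53e16.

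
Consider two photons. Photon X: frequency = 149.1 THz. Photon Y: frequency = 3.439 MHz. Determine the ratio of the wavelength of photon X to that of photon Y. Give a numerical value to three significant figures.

2.31·10^-8

λ_X = 2.011·10^-6 m (from frequency = 149.1 THz, via λ = c/f).
λ_Y = 87.17 m (from frequency = 3.439 MHz, via λ = c/f).
Ratio = 2.011·10^-6 / 87.17 = 2.31·10^-8.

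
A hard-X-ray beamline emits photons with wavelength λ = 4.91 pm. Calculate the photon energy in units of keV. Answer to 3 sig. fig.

253 keV

First convert: λ = 4.91 pm = 4.91e-12 m.
Apply E = hc/λ: E = 4.046e-14 J.
Converting to keV: E = 252.5 keV ≈ 253 keV.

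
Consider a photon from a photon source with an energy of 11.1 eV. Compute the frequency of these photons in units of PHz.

2.68 PHz

Take h = 6.62607015 × 10^-34 J·s, 1 eV = 1.602176634 × 10^-19 J.
Convert to SI: E = 11.1 eV = 1.7784 × 10^-18 J.
Apply f = E/h: f = 2.684 × 10^15 Hz.
Converting to PHz: f = 2.684 PHz ≈ 2.68 PHz.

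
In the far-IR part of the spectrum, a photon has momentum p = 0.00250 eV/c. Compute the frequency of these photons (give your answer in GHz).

604 GHz

Take h = 6.62607015e-34 J·s, c = 2.99792458e8 m/s, 1 eV = 1.602176634e-19 J.
In SI units: p = 0.00250 eV/c = 1.3361e-30 kg·m/s.
Apply f = pc/h: f = 6.045e11 Hz.
Converting to GHz: f = 604.5 GHz ≈ 604 GHz.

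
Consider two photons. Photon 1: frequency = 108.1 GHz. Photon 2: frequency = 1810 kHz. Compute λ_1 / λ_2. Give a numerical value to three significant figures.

1.67e-5

λ_1 = 0.002773 m (from frequency = 108.1 GHz, via λ = c/f).
λ_2 = 165.6 m (from frequency = 1810 kHz, via λ = c/f).
Ratio = 0.002773 / 165.6 = 1.67e-5.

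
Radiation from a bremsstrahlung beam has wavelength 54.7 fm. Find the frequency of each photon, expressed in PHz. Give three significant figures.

5.48 × 10^6 PHz

(c = 2.99792458 × 10^8 m/s.)
Convert to SI: λ = 54.7 fm = 5.47 × 10^-14 m.
Since f = c/λ for a photon, f = 5.481 × 10^21 Hz.
Converting to PHz: f = 5.481 × 10^6 PHz ≈ 5.48 × 10^6 PHz.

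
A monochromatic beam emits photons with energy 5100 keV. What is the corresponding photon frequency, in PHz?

1.23e6 PHz

(h = 6.62607015e-34 J·s, 1 eV = 1.602176634e-19 J.)
In SI units: E = 5100 keV = 8.1711e-13 J.
For a photon f = E/h, so f = 1.233e21 Hz.
Converting to PHz: f = 1.233e6 PHz ≈ 1.23e6 PHz.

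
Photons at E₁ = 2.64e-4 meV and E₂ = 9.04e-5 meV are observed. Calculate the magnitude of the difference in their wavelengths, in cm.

Using λ = hc/E: λ₁ = 4.696 m, λ₂ = 13.72 m.
|Δλ| = |4.696 − 13.72| = 9.02 m = 902 cm.

902 cm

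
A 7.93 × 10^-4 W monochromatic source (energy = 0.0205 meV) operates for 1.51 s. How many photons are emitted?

3.65 × 10^20 photons

Total energy: E_total = P·t = 7.93 × 10^-4 × 1.51 = 0.001197 J.
Per-photon energy: E = 3.284 × 10^-24 J.
N = E_total / E_photon = 3.65 × 10^20.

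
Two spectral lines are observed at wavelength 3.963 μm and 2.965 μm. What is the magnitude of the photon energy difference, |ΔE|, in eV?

0.105 eV

Using E = hc/λ: E₁ = 5.0125e-20 J, E₂ = 6.6996e-20 J.
|ΔE| = |5.0125e-20 − 6.6996e-20| = 1.69e-20 J = 0.105 eV.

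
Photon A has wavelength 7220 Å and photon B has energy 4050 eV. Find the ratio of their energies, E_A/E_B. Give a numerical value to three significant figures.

4.24e-4

E_A = 2.751e-19 J (from wavelength = 7220 Å, via E = hc/λ).
E_B = 6.489e-16 J (from energy = 4050 eV, via E given directly).
Ratio = 2.751e-19 / 6.489e-16 = 4.24e-4.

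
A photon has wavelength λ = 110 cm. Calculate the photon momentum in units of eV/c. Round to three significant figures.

(h = 6.62607015 × 10^-34 J·s, c = 2.99792458 × 10^8 m/s, 1 eV = 1.602176634 × 10^-19 J.)
First convert: λ = 110 cm = 1.1 m.
Apply p = h/λ: p = 6.024 × 10^-34 kg·m/s.
Converting to eV/c: p = 1.127 × 10^-6 eV/c ≈ 1.13 × 10^-6 eV/c.

1.13 × 10^-6 eV/c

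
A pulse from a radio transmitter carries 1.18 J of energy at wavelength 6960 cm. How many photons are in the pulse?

4.13 × 10^26 photons

Per-photon energy: E = 2.854 × 10^-27 J (from wavelength = 6960 cm).
N = E_total / E_photon = 1.18 J / 2.854 × 10^-27 J = 4.13 × 10^26.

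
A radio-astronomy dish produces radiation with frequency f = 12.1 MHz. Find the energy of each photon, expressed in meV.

Use h = 6.62607015e-34 J·s, 1 eV = 1.602176634e-19 J.
Convert to SI: f = 12.1 MHz = 1.21e7 Hz.
For a photon E = hf, so E = 8.018e-27 J.
Converting to meV: E = 5.004e-5 meV ≈ 5.00e-5 meV.

5.00e-5 meV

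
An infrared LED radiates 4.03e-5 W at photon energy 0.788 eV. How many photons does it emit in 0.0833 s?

Total energy: E_total = P·t = 4.03e-5 × 0.0833 = 3.357e-6 J.
Per-photon energy: E = 1.263e-19 J.
N = E_total / E_photon = 2.66e13.

2.66e13 photons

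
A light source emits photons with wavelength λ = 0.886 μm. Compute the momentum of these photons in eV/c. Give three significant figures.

First convert: λ = 0.886 μm = 8.86e-7 m.
Since p = h/λ for a photon, p = 7.479e-28 kg·m/s.
Converting to eV/c: p = 1.399 eV/c ≈ 1.40 eV/c.

1.40 eV/c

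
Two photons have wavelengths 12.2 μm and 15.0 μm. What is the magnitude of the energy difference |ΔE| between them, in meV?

Using E = hc/λ: E₁ = 1.628 × 10^-20 J, E₂ = 1.324 × 10^-20 J.
|ΔE| = |1.628 × 10^-20 − 1.324 × 10^-20| = 3.04 × 10^-21 J = 19.0 meV.

19.0 meV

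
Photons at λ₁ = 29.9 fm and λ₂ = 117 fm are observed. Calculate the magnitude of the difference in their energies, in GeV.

0.0309 GeV

Using E = hc/λ: E₁ = 6.644 × 10^-12 J, E₂ = 1.698 × 10^-12 J.
|ΔE| = |6.644 × 10^-12 − 1.698 × 10^-12| = 4.95 × 10^-12 J = 0.0309 GeV.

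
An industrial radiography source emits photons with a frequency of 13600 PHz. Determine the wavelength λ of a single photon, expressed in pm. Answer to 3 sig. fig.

(c = 2.99792458e8 m/s.)
First convert: f = 13600 PHz = 1.36e19 Hz.
For a photon λ = c/f, so λ = 2.204e-11 m.
Converting to pm: λ = 22.04 pm ≈ 22.0 pm.

22.0 pm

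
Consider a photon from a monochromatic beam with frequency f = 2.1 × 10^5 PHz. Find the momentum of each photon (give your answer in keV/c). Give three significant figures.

Use h = 6.62607015 × 10^-34 J·s, c = 2.99792458 × 10^8 m/s, 1 eV = 1.602176634 × 10^-19 J.
First convert: f = 2.1 × 10^5 PHz = 2.1 × 10^20 Hz.
The photon relation is p = hf/c, giving p = 4.641 × 10^-22 kg·m/s.
Converting to keV/c: p = 868.5 keV/c ≈ 868 keV/c.

868 keV/c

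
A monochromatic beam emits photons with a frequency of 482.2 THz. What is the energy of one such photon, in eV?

Use h = 6.62607015e-34 J·s, 1 eV = 1.602176634e-19 J.
Convert to SI: f = 482.2 THz = 4.822e14 Hz.
Since E = hf for a photon, E = 3.195e-19 J.
Converting to eV: E = 1.994 eV ≈ 1.99 eV.

1.99 eV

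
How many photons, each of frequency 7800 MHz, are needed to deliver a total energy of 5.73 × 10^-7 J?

1.11 × 10^17 photons

Per-photon energy: E = 5.168 × 10^-24 J (from frequency = 7800 MHz).
N = E_total / E_photon = 5.73 × 10^-7 J / 5.168 × 10^-24 J = 1.11 × 10^17.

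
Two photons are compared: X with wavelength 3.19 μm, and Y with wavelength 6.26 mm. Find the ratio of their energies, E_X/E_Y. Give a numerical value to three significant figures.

E_X = 6.227e-20 J (from wavelength = 3.19 μm, via E = hc/λ).
E_Y = 3.173e-23 J (from wavelength = 6.26 mm, via E = hc/λ).
Ratio = 6.227e-20 / 3.173e-23 = 1960.

1960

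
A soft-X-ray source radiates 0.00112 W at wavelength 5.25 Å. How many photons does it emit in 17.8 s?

Total energy: E_total = P·t = 0.00112 × 17.8 = 0.01994 J.
Per-photon energy: E = 3.784e-16 J.
N = E_total / E_photon = 5.27e13.

5.27e13 photons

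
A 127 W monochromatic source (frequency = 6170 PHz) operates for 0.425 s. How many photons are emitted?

1.32e16 photons

Total energy: E_total = P·t = 127 × 0.425 = 53.98 J.
Per-photon energy: E = 4.088e-15 J.
N = E_total / E_photon = 1.32e16.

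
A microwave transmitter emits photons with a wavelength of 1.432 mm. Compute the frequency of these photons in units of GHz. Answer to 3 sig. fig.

First convert: λ = 1.432 mm = 0.001432 m.
Apply f = c/λ: f = 2.094 × 10^11 Hz.
Converting to GHz: f = 209.4 GHz ≈ 209 GHz.

209 GHz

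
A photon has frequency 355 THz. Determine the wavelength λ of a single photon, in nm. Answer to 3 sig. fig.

In SI units: f = 355 THz = 3.55·10^14 Hz.
Since λ = c/f for a photon, λ = 8.445·10^-7 m.
Converting to nm: λ = 844.5 nm ≈ 844 nm.

844 nm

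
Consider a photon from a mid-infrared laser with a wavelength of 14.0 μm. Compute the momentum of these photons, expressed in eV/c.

Convert to SI: λ = 14.0 μm = 1.40e-5 m.
For a photon p = h/λ, so p = 4.733e-29 kg·m/s.
Converting to eV/c: p = 0.08856 eV/c ≈ 0.0886 eV/c.

0.0886 eV/c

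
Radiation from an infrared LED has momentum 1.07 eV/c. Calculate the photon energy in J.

Convert to SI: p = 1.07 eV/c = 5.7184 × 10^-28 kg·m/s.
For a photon E = pc, so E = 1.714 × 10^-19 J.
So E ≈ 1.71 × 10^-19 J.

1.71 × 10^-19 J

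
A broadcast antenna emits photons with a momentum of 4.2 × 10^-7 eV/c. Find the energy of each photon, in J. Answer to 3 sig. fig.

First convert: p = 4.2 × 10^-7 eV/c = 2.2446 × 10^-34 kg·m/s.
The photon relation is E = pc, giving E = 6.729 × 10^-26 J.
So E ≈ 6.73 × 10^-26 J.

6.73 × 10^-26 J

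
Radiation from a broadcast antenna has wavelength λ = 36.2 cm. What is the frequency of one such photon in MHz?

828 MHz

(c = 2.99792458·10^8 m/s.)
First convert: λ = 36.2 cm = 0.362 m.
Apply f = c/λ: f = 8.282·10^8 Hz.
Converting to MHz: f = 828.2 MHz ≈ 828 MHz.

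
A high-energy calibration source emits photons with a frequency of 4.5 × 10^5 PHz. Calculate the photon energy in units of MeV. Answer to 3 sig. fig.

Use h = 6.62607015 × 10^-34 J·s, 1 eV = 1.602176634 × 10^-19 J.
Convert to SI: f = 4.5 × 10^5 PHz = 4.5 × 10^20 Hz.
For a photon E = hf, so E = 2.982 × 10^-13 J.
Converting to MeV: E = 1.861 MeV ≈ 1.86 MeV.

1.86 MeV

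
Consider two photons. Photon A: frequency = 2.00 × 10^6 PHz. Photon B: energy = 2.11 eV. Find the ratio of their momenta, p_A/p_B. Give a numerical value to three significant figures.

3.92 × 10^6

p_A = 4.420 × 10^-21 kg·m/s (from frequency = 2.00 × 10^6 PHz, via p = hf/c).
p_B = 1.128 × 10^-27 kg·m/s (from energy = 2.11 eV, via p = E/c).
Ratio = 4.420 × 10^-21 / 1.128 × 10^-27 = 3.92 × 10^6.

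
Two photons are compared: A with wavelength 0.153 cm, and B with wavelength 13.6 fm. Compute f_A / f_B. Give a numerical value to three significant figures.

8.89 × 10^-12

f_A = 1.959 × 10^11 Hz (from wavelength = 0.153 cm, via f = c/λ).
f_B = 2.204 × 10^22 Hz (from wavelength = 13.6 fm, via f = c/λ).
Ratio = 1.959 × 10^11 / 2.204 × 10^22 = 8.89 × 10^-12.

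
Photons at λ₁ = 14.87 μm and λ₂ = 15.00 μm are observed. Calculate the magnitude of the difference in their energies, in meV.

Using E = hc/λ: E₁ = 1.3359e-20 J, E₂ = 1.3243e-20 J.
|ΔE| = |1.3359e-20 − 1.3243e-20| = 1.16e-22 J = 0.723 meV.

0.723 meV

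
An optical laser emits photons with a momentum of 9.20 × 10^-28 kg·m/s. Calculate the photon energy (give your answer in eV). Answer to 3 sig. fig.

Since E = pc for a photon, E = 2.758 × 10^-19 J.
Converting to eV: E = 1.721 eV ≈ 1.72 eV.

1.72 eV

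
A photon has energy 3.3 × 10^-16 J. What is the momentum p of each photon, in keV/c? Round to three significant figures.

2.06 keV/c

Use c = 2.99792458 × 10^8 m/s, 1 eV = 1.602176634 × 10^-19 J.
Since p = E/c for a photon, p = 1.101 × 10^-24 kg·m/s.
Converting to keV/c: p = 2.060 keV/c ≈ 2.06 keV/c.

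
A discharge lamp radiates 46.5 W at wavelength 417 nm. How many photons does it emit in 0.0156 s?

1.52e18 photons

Total energy: E_total = P·t = 46.5 × 0.0156 = 0.7254 J.
Per-photon energy: E = 4.764e-19 J.
N = E_total / E_photon = 1.52e18.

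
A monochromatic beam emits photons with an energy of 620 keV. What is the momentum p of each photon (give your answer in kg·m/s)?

3.31e-22 kg·m/s

Take c = 2.99792458e8 m/s, 1 eV = 1.602176634e-19 J.
First convert: E = 620 keV = 9.9335e-14 J.
For a photon p = E/c, so p = 3.313e-22 kg·m/s.
So p ≈ 3.31e-22 kg·m/s.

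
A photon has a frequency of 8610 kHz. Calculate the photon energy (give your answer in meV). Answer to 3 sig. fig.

3.56·10^-5 meV

Take h = 6.62607015·10^-34 J·s, 1 eV = 1.602176634·10^-19 J.
First convert: f = 8610 kHz = 8.61·10^6 Hz.
Since E = hf for a photon, E = 5.705·10^-27 J.
Converting to meV: E = 3.561·10^-5 meV ≈ 3.56·10^-5 meV.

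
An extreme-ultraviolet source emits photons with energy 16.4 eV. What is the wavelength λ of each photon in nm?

75.6 nm

First convert: E = 16.4 eV = 2.6276e-18 J.
For a photon λ = hc/E, so λ = 7.560e-8 m.
Converting to nm: λ = 75.60 nm ≈ 75.6 nm.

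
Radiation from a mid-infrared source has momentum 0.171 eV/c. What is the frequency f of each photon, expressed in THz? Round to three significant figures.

Convert to SI: p = 0.171 eV/c = 9.1387 × 10^-29 kg·m/s.
Apply f = pc/h: f = 4.135 × 10^13 Hz.
Converting to THz: f = 41.35 THz ≈ 41.3 THz.

41.3 THz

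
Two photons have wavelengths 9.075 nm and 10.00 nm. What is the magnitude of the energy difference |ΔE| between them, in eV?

12.6 eV

Using E = hc/λ: E₁ = 2.1889e-17 J, E₂ = 1.9864e-17 J.
|ΔE| = |2.1889e-17 − 1.9864e-17| = 2.02e-18 J = 12.6 eV.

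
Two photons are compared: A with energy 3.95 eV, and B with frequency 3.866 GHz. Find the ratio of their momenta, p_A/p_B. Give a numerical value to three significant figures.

2.47 × 10^5

p_A = 2.111 × 10^-27 kg·m/s (from energy = 3.95 eV, via p = E/c).
p_B = 8.545 × 10^-33 kg·m/s (from frequency = 3.866 GHz, via p = hf/c).
Ratio = 2.111 × 10^-27 / 8.545 × 10^-33 = 2.47 × 10^5.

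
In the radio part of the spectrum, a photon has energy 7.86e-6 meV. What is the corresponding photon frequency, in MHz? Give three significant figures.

Use h = 6.62607015e-34 J·s, 1 eV = 1.602176634e-19 J.
First convert: E = 7.86e-6 meV = 1.2593e-27 J.
For a photon f = E/h, so f = 1.901e6 Hz.
Converting to MHz: f = 1.901 MHz ≈ 1.90 MHz.

1.90 MHz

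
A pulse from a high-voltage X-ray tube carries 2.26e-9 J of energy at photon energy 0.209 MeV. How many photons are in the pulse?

Per-photon energy: E = 3.349e-14 J (from energy = 0.209 MeV).
N = E_total / E_photon = 2.26e-9 J / 3.349e-14 J = 67500.

6.75e4 photons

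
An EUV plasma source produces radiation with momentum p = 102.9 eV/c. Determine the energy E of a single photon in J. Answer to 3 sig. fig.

1.65 × 10^-17 J

First convert: p = 102.9 eV/c = 5.4993 × 10^-26 kg·m/s.
Since E = pc for a photon, E = 1.649 × 10^-17 J.
So E ≈ 1.65 × 10^-17 J.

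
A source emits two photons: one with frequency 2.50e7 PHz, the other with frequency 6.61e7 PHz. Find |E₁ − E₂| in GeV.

0.170 GeV

Using E = hf: E₁ = 1.657e-11 J, E₂ = 4.380e-11 J.
|ΔE| = |1.657e-11 − 4.380e-11| = 2.72e-11 J = 0.170 GeV.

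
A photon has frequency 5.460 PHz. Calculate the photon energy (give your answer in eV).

22.6 eV

Use h = 6.62607015e-34 J·s, 1 eV = 1.602176634e-19 J.
First convert: f = 5.460 PHz = 5.460e15 Hz.
Since E = hf for a photon, E = 3.618e-18 J.
Converting to eV: E = 22.58 eV ≈ 22.6 eV.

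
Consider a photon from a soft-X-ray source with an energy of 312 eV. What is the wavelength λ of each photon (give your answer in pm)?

First convert: E = 312 eV = 4.9988e-17 J.
Since λ = hc/E for a photon, λ = 3.974e-9 m.
Converting to pm: λ = 3974 pm ≈ 3970 pm.

3970 pm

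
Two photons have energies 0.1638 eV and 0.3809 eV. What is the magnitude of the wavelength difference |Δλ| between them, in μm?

4.31 μm

Using λ = hc/E: λ₁ = 7.5692e-6 m, λ₂ = 3.2550e-6 m.
|Δλ| = |7.5692e-6 − 3.2550e-6| = 4.31e-6 m = 4.31 μm.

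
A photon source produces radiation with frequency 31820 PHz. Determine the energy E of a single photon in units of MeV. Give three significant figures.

0.132 MeV

Take h = 6.62607015 × 10^-34 J·s, 1 eV = 1.602176634 × 10^-19 J.
In SI units: f = 31820 PHz = 3.182 × 10^19 Hz.
Since E = hf for a photon, E = 2.108 × 10^-14 J.
Converting to MeV: E = 0.1316 MeV ≈ 0.132 MeV.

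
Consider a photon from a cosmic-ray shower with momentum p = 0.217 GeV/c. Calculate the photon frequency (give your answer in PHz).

(h = 6.62607015·10^-34 J·s, c = 2.99792458·10^8 m/s, 1 eV = 1.602176634·10^-19 J.)
First convert: p = 0.217 GeV/c = 1.1597·10^-19 kg·m/s.
For a photon f = pc/h, so f = 5.247·10^22 Hz.
Converting to PHz: f = 5.247·10^7 PHz ≈ 5.25·10^7 PHz.

5.25·10^7 PHz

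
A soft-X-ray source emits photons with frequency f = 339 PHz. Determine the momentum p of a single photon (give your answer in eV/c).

Take h = 6.62607015e-34 J·s, c = 2.99792458e8 m/s, 1 eV = 1.602176634e-19 J.
Convert to SI: f = 339 PHz = 3.39e17 Hz.
Since p = hf/c for a photon, p = 7.493e-25 kg·m/s.
Converting to eV/c: p = 1402 eV/c ≈ 1400 eV/c.

1400 eV/c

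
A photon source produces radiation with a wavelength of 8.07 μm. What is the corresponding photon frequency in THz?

37.1 THz

In SI units: λ = 8.07 μm = 8.07e-6 m.
The photon relation is f = c/λ, giving f = 3.715e13 Hz.
Converting to THz: f = 37.15 THz ≈ 37.1 THz.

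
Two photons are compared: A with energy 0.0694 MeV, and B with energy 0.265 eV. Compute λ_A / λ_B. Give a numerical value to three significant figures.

λ_A = 1.787 × 10^-11 m (from energy = 0.0694 MeV, via λ = hc/E).
λ_B = 4.679 × 10^-6 m (from energy = 0.265 eV, via λ = hc/E).
Ratio = 1.787 × 10^-11 / 4.679 × 10^-6 = 3.82 × 10^-6.

3.82 × 10^-6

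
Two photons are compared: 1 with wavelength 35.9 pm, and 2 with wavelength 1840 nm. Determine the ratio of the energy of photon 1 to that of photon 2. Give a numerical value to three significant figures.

5.13 × 10^4

E_1 = 5.533 × 10^-15 J (from wavelength = 35.9 pm, via E = hc/λ).
E_2 = 1.080 × 10^-19 J (from wavelength = 1840 nm, via E = hc/λ).
Ratio = 5.533 × 10^-15 / 1.080 × 10^-19 = 5.13 × 10^4.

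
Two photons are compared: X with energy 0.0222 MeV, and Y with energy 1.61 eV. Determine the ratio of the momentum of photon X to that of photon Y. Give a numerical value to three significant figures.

p_X = 1.186e-23 kg·m/s (from energy = 0.0222 MeV, via p = E/c).
p_Y = 8.604e-28 kg·m/s (from energy = 1.61 eV, via p = E/c).
Ratio = 1.186e-23 / 8.604e-28 = 1.38e4.

1.38e4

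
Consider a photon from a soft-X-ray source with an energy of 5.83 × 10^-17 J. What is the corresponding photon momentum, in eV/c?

Take c = 2.99792458 × 10^8 m/s, 1 eV = 1.602176634 × 10^-19 J.
Since p = E/c for a photon, p = 1.945 × 10^-25 kg·m/s.
Converting to eV/c: p = 363.9 eV/c ≈ 364 eV/c.

364 eV/c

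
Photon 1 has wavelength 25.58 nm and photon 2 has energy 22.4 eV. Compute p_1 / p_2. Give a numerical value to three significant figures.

p_1 = 2.590e-26 kg·m/s (from wavelength = 25.58 nm, via p = h/λ).
p_2 = 1.197e-26 kg·m/s (from energy = 22.4 eV, via p = E/c).
Ratio = 2.590e-26 / 1.197e-26 = 2.16.

2.16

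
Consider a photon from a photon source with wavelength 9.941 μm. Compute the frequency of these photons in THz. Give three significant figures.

Convert to SI: λ = 9.941 μm = 9.941 × 10^-6 m.
The photon relation is f = c/λ, giving f = 3.016 × 10^13 Hz.
Converting to THz: f = 30.16 THz ≈ 30.2 THz.

30.2 THz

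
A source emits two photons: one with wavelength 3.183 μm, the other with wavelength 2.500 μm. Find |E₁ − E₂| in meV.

106 meV

Using E = hc/λ: E₁ = 6.2408e-20 J, E₂ = 7.9458e-20 J.
|ΔE| = |6.2408e-20 − 7.9458e-20| = 1.70e-20 J = 106 meV.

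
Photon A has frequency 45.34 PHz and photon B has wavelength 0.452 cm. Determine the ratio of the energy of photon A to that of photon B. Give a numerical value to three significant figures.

E_A = 3.004 × 10^-17 J (from frequency = 45.34 PHz, via E = hf).
E_B = 4.395 × 10^-23 J (from wavelength = 0.452 cm, via E = hc/λ).
Ratio = 3.004 × 10^-17 / 4.395 × 10^-23 = 6.84 × 10^5.

6.84 × 10^5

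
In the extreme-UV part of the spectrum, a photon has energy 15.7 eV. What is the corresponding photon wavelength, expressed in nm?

Take h = 6.62607015·10^-34 J·s, c = 2.99792458·10^8 m/s, 1 eV = 1.602176634·10^-19 J.
First convert: E = 15.7 eV = 2.5154·10^-18 J.
Apply λ = hc/E: λ = 7.897·10^-8 m.
Converting to nm: λ = 78.97 nm ≈ 79.0 nm.

79.0 nm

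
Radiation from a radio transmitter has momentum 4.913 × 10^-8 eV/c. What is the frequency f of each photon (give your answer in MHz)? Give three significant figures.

11.9 MHz

In SI units: p = 4.913 × 10^-8 eV/c = 2.6256 × 10^-35 kg·m/s.
The photon relation is f = pc/h, giving f = 1.188 × 10^7 Hz.
Converting to MHz: f = 11.88 MHz ≈ 11.9 MHz.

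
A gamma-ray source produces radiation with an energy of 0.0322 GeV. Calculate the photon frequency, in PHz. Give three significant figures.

Convert to SI: E = 0.0322 GeV = 5.1590 × 10^-12 J.
Apply f = E/h: f = 7.786 × 10^21 Hz.
Converting to PHz: f = 7.786 × 10^6 PHz ≈ 7.79 × 10^6 PHz.

7.79 × 10^6 PHz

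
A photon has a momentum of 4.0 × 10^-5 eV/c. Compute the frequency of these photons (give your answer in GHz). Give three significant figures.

Convert to SI: p = 4.0 × 10^-5 eV/c = 2.1377 × 10^-32 kg·m/s.
For a photon f = pc/h, so f = 9.672 × 10^9 Hz.
Converting to GHz: f = 9.672 GHz ≈ 9.67 GHz.

9.67 GHz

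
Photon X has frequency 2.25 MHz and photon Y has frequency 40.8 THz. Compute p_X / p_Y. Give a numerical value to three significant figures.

p_X = 4.973e-36 kg·m/s (from frequency = 2.25 MHz, via p = hf/c).
p_Y = 9.018e-29 kg·m/s (from frequency = 40.8 THz, via p = hf/c).
Ratio = 4.973e-36 / 9.018e-29 = 5.51e-8.

5.51e-8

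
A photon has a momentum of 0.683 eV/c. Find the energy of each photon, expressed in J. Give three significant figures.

In SI units: p = 0.683 eV/c = 3.6501·10^-28 kg·m/s.
Since E = pc for a photon, E = 1.094·10^-19 J.
So E ≈ 1.09·10^-19 J.

1.09·10^-19 J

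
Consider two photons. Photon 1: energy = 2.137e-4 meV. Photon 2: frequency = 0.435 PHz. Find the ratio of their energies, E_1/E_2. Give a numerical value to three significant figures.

E_1 = 3.424e-26 J (from energy = 2.137e-4 meV, via E given directly).
E_2 = 2.882e-19 J (from frequency = 0.435 PHz, via E = hf).
Ratio = 3.424e-26 / 2.882e-19 = 1.19e-7.

1.19e-7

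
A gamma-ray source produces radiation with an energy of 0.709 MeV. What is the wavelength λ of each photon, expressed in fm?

Use h = 6.62607015·10^-34 J·s, c = 2.99792458·10^8 m/s, 1 eV = 1.602176634·10^-19 J.
First convert: E = 0.709 MeV = 1.1359·10^-13 J.
Apply λ = hc/E: λ = 1.749·10^-12 m.
Converting to fm: λ = 1749 fm ≈ 1750 fm.

1750 fm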